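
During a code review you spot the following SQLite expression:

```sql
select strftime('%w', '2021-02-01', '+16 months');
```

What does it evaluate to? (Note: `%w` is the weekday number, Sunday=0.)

First apply '+16 months': 2021-02-01 → 2022-06-01.
2022-06-01 is a Wednesday; with Sunday=0 that is 3.

3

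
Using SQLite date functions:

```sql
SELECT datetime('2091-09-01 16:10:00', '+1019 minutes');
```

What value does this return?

2091-09-02 09:09:00

1019 minutes = 16h 59m; +1019 minutes from 2091-09-01 16:10:00 is 2091-09-02 09:09:00 (crosses midnight).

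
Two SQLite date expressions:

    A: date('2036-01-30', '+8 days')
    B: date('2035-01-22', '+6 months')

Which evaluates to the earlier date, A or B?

A = 2036-02-07.
B = 2035-07-22.
B is earlier.

B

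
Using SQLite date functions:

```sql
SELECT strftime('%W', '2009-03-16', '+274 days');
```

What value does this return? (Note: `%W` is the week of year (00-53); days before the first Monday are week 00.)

First apply '+274 days': 2009-03-16 → 2009-12-15.
2009-12-15 is a Tuesday. SQLite's %W counts Mondays since the year started; the result is 50.

50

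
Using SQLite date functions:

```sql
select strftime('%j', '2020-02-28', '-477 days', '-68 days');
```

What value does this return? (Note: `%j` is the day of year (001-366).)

First apply '-477 days', '-68 days': 2020-02-28 → 2018-09-01.
Day-of-year for 2018-09-01: days since 2018-01-01 inclusive = 244, zero-padded to 244.

244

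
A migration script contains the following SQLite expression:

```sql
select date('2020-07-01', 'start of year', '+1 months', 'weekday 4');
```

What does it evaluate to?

2020-02-06

`start of year` rewinds 2020-07-01 to 2020-01-01.
Adding +1 month to 2020-01-01 gives 2020-02-01.
`weekday 4` advances to the next Thursday; 2020-02-01 is a Saturday, so it moves forward to 2020-02-06.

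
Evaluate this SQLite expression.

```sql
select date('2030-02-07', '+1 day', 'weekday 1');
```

2030-02-11

Advancing 1 more day within February lands on 2030-02-08.
`weekday 1` advances to the next Monday; 2030-02-08 is a Friday, so it moves forward to 2030-02-11.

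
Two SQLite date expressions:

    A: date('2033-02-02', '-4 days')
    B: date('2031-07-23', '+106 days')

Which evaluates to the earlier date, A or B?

A = 2033-01-29.
B = 2031-11-06.
B is earlier.

B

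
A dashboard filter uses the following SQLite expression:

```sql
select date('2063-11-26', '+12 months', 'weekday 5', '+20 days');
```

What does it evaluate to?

2064-12-18

Adding +12 months to 2063-11-26 gives 2064-11-26.
`weekday 5` advances to the next Friday; 2064-11-26 is a Wednesday, so it moves forward to 2064-11-28.
November 2064 has 30 days; 2 remain after the 28th, so 3 days reach 2064-12-01.
Advancing 17 more days within December lands on 2064-12-18.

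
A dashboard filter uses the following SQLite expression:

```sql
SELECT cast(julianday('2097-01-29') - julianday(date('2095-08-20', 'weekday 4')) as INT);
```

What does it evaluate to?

`weekday 4` advances to the next Thursday; 2095-08-20 is a Saturday, so it moves forward to 2095-08-25.
6 days remain in August 2095 after the 25th (31 − 25).
Full months from September 2095 through December 2096 contribute their day counts.
Then 29 days into January 2097.
Total: 6 + 30 + 31 + 30 + 31 + 31 + 29 + 31 + 30 + 31 + 30 + 31 + 31 + 30 + 31 + 30 + 31 + 29 = 523.

523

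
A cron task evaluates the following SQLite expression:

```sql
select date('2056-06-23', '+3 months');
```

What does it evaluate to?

2056-09-23

Adding +3 months to 2056-06-23 gives 2056-09-23.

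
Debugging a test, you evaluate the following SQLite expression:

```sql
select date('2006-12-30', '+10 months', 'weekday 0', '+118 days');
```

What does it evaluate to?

Adding +10 months to 2006-12-30 gives 2007-10-30.
`weekday 0` advances to the next Sunday; 2007-10-30 is a Tuesday, so it moves forward to 2007-11-04.
Applying '+118 days' to 2007-11-04: counting 118 days forward gives 2008-03-01.

2008-03-01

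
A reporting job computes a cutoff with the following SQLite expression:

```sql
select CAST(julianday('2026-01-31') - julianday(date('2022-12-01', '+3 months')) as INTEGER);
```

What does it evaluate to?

Adding +3 months to 2022-12-01 gives 2023-03-01.
30 days remain in March 2023 after the 1st (31 − 1).
Full months from April 2023 through December 2025 contribute their day counts.
Then 31 days into January 2026.
Total: 30 + 30 + 31 + 30 + 31 + 31 + 30 + 31 + 30 + 31 + 31 + 29 + 31 + 30 + 31 + 30 + 31 + 31 + 30 + 31 + 30 + 31 + 31 + 28 + 31 + 30 + 31 + 30 + 31 + 31 + 30 + 31 + 30 + 31 + 31 = 1067.

1067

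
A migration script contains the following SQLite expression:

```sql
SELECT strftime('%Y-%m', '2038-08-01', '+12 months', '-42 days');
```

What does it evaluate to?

First apply '+12 months', '-42 days': 2038-08-01 → 2039-06-20.
`%Y-%m` extracts the year-month: 2039-06.

2039-06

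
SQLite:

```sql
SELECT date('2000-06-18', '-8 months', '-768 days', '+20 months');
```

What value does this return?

1999-05-10

Adding -8 months to 2000-06-18 gives 1999-10-18.
Applying '-768 days' to 1999-10-18: counting 768 days back gives 1997-09-10.
Adding +20 months to 1997-09-10 gives 1999-05-10.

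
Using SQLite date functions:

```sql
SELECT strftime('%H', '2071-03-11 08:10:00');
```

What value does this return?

08

`%H` extracts the 2-digit hour (00-23): 08.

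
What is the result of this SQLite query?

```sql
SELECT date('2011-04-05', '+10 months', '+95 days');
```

2012-05-10

Adding +10 months to 2011-04-05 gives 2012-02-05.
Applying '+95 days' to 2012-02-05: counting 95 days forward gives 2012-05-10.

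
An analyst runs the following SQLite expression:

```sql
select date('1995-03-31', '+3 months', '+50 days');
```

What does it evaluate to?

Adding +3 months to 1995-03-31 targets 1995-06-31. June 1995 has only 30 days, so SQLite normalizes the 1-day overflow forward to 1995-07-01.
Applying '+50 days' to 1995-07-01: counting 50 days forward gives 1995-08-20.

1995-08-20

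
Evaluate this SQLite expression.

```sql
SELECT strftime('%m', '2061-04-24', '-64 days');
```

02

First apply '-64 days': 2061-04-24 → 2061-02-19.
`%m` extracts the 2-digit month (01-12): 02.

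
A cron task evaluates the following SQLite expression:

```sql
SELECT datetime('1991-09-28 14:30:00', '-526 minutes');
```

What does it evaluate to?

1991-09-28 05:44:00

526 minutes = 8h 46m; -526 minutes from 1991-09-28 14:30:00 is 1991-09-28 05:44:00.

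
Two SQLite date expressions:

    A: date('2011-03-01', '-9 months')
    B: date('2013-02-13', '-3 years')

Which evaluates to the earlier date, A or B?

B

A = 2010-06-01.
B = 2010-02-13.
B is earlier.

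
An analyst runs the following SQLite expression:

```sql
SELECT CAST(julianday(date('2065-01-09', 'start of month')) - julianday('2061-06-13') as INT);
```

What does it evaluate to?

1298

`start of month` rewinds 2065-01-09 to 2065-01-01.
17 days remain in June 2061 after the 13th (30 − 13).
Full months from July 2061 through December 2064 contribute their day counts.
Then 1 day into January 2065.
Total: 17 + 31 + 31 + 30 + 31 + 30 + 31 + 31 + 28 + 31 + 30 + 31 + 30 + 31 + 31 + 30 + 31 + 30 + 31 + 31 + 28 + 31 + 30 + 31 + 30 + 31 + 31 + 30 + 31 + 30 + 31 + 31 + 29 + 31 + 30 + 31 + 30 + 31 + 31 + 30 + 31 + 30 + 31 + 1 = 1298.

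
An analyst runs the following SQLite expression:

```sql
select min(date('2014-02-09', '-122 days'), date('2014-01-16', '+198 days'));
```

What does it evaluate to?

2013-10-10

date('2014-02-09', '-122 days') → 2013-10-10.
date('2014-01-16', '+198 days') → 2014-08-02.
Earlier of the two is 2013-10-10.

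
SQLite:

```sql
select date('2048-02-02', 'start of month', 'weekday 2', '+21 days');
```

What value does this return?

2048-02-25

`start of month` rewinds 2048-02-02 to 2048-02-01.
`weekday 2` advances to the next Tuesday; 2048-02-01 is a Saturday, so it moves forward to 2048-02-04.
Advancing 21 more days within February lands on 2048-02-25.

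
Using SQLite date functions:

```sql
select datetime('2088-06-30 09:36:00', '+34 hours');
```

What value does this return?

+34 hours from 2088-06-30 09:36:00 is 2088-07-01 19:36:00 (crosses midnight).

2088-07-01 19:36:00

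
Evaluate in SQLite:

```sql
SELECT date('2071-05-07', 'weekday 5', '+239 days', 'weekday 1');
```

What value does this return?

`weekday 5` advances to the next Friday; 2071-05-07 is a Thursday, so it moves forward to 2071-05-08.
Applying '+239 days' to 2071-05-08: counting 239 days forward gives 2072-01-02.
`weekday 1` advances to the next Monday; 2072-01-02 is a Saturday, so it moves forward to 2072-01-04.

2072-01-04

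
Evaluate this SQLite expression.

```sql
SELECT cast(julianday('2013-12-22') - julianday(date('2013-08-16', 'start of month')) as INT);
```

143

`start of month` rewinds 2013-08-16 to 2013-08-01.
30 days remain in August 2013 after the 1st (31 − 1).
September 2013: 30 days.
October 2013: 31 days.
November 2013: 30 days.
Then 22 days into December 2013.
Total: 30 + 30 + 31 + 30 + 22 = 143.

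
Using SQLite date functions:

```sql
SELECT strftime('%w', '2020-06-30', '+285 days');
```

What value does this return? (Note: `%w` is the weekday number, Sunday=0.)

First apply '+285 days': 2020-06-30 → 2021-04-11.
2021-04-11 is a Sunday; with Sunday=0 that is 0.

0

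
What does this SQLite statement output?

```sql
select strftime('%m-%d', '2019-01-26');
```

01-26

`%m-%d` extracts the month-day: 01-26.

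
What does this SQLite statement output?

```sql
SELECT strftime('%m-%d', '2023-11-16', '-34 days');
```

10-13

First apply '-34 days': 2023-11-16 → 2023-10-13.
`%m-%d` extracts the month-day: 10-13.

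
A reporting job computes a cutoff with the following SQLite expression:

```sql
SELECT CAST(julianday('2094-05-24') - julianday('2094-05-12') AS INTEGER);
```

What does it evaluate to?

Both dates are in May 2094: 24 − 12 = 12.

12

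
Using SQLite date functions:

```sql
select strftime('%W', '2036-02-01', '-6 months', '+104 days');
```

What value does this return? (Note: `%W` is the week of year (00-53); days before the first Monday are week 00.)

First apply '-6 months', '+104 days': 2036-02-01 → 2035-11-13.
2035-11-13 is a Tuesday. SQLite's %W counts Mondays since the year started; the result is 46.

46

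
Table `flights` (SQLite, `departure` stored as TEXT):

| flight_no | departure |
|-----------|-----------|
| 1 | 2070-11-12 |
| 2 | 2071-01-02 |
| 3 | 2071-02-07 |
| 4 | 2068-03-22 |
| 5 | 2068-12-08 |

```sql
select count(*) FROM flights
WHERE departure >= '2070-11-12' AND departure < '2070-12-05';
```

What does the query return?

Rows in [2070-11-12, 2070-12-05): 2070-11-12 → 1 row.

1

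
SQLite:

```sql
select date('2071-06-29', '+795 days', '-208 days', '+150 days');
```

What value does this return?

Applying '+795 days' to 2071-06-29: counting 795 days forward gives 2073-09-01.
Applying '-208 days' to 2073-09-01: counting 208 days back gives 2073-02-05.
Applying '+150 days' to 2073-02-05: counting 150 days forward gives 2073-07-05.

2073-07-05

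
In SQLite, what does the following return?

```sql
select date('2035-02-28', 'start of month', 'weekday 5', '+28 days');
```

2035-03-02

`start of month` rewinds 2035-02-28 to 2035-02-01.
`weekday 5` advances to the next Friday; 2035-02-01 is a Thursday, so it moves forward to 2035-02-02.
February 2035 has 28 days; 26 remain after the 2nd, so 27 days reach 2035-03-01.
Advancing 1 more day within March lands on 2035-03-02.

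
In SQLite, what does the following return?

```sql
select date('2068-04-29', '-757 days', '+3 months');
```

Applying '-757 days' to 2068-04-29: counting 757 days back gives 2066-04-03.
Adding +3 months to 2066-04-03 gives 2066-07-03.

2066-07-03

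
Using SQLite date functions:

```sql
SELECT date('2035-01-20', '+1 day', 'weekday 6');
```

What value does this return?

Advancing 1 more day within January lands on 2035-01-21.
`weekday 6` advances to the next Saturday; 2035-01-21 is a Sunday, so it moves forward to 2035-01-27.

2035-01-27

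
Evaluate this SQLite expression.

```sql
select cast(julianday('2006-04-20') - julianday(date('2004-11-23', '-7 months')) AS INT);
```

727

Adding -7 months to 2004-11-23 gives 2004-04-23.
7 days remain in April 2004 after the 23rd (30 − 23).
Full months from May 2004 through March 2006 contribute their day counts.
Then 20 days into April 2006.
Total: 7 + 31 + 30 + 31 + 31 + 30 + 31 + 30 + 31 + 31 + 28 + 31 + 30 + 31 + 30 + 31 + 31 + 30 + 31 + 30 + 31 + 31 + 28 + 31 + 20 = 727.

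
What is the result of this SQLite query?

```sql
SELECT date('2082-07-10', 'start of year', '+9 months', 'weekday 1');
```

2082-10-05

`start of year` rewinds 2082-07-10 to 2082-01-01.
Adding +9 months to 2082-01-01 gives 2082-10-01.
`weekday 1` advances to the next Monday; 2082-10-01 is a Thursday, so it moves forward to 2082-10-05.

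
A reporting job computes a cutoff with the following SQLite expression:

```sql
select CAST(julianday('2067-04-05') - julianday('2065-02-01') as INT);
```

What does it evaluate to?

27 days remain in February 2065 after the 1st (28 − 1).
Full months from March 2065 through March 2067 contribute their day counts.
Then 5 days into April 2067.
Total: 27 + 31 + 30 + 31 + 30 + 31 + 31 + 30 + 31 + 30 + 31 + 31 + 28 + 31 + 30 + 31 + 30 + 31 + 31 + 30 + 31 + 30 + 31 + 31 + 28 + 31 + 5 = 793.

793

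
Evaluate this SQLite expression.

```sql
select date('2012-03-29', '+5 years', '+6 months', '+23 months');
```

2019-08-29

Adding +5 years to 2012-03-29 gives 2017-03-29.
Adding +6 months to 2017-03-29 gives 2017-09-29.
Adding +23 months to 2017-09-29 gives 2019-08-29.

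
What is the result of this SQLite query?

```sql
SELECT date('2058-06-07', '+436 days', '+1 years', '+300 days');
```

2061-06-13

Applying '+436 days' to 2058-06-07: counting 436 days forward gives 2059-08-17.
Adding +1 year to 2059-08-17 gives 2060-08-17.
Applying '+300 days' to 2060-08-17: counting 300 days forward gives 2061-06-13.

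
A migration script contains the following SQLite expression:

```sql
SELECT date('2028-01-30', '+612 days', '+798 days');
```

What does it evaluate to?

2031-12-10

Applying '+612 days' to 2028-01-30: counting 612 days forward gives 2029-10-03.
Applying '+798 days' to 2029-10-03: counting 798 days forward gives 2031-12-10.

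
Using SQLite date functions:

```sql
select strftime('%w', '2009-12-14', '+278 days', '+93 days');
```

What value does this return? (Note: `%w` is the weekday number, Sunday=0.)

1

First apply '+278 days', '+93 days': 2009-12-14 → 2010-12-20.
2010-12-20 is a Monday; with Sunday=0 that is 1.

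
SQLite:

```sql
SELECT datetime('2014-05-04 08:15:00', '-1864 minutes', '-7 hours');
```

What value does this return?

2014-05-02 18:11:00

1864 minutes = 31h 4m; -1864 minutes from 2014-05-04 08:15:00 is 2014-05-03 01:11:00 (crosses midnight).
-7 hours from 2014-05-03 01:11:00 is 2014-05-02 18:11:00 (crosses midnight).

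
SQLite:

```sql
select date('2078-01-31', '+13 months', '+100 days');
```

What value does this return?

2079-06-11

Adding +13 months to 2078-01-31 targets 2079-02-31. February 2079 has only 28 days, so SQLite normalizes the 3-day overflow forward to 2079-03-03.
Applying '+100 days' to 2079-03-03: counting 100 days forward gives 2079-06-11.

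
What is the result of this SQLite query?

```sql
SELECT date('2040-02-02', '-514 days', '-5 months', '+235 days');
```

2038-11-27

Applying '-514 days' to 2040-02-02: counting 514 days back gives 2038-09-06.
Adding -5 months to 2038-09-06 gives 2038-04-06.
Applying '+235 days' to 2038-04-06: counting 235 days forward gives 2038-11-27.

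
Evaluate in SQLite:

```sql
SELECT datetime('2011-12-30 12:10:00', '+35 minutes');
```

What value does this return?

+35 minutes from 2011-12-30 12:10:00 is 2011-12-30 12:45:00.

2011-12-30 12:45:00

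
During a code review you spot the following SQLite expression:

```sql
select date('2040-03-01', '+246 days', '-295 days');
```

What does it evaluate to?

Applying '+246 days' to 2040-03-01: counting 246 days forward gives 2040-11-02.
Applying '-295 days' to 2040-11-02: counting 295 days back gives 2040-01-12.

2040-01-12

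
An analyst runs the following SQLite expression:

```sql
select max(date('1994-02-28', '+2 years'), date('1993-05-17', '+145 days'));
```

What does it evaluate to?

date('1994-02-28', '+2 years') → 1996-02-28.
date('1993-05-17', '+145 days') → 1993-10-09.
Later of the two is 1996-02-28.

1996-02-28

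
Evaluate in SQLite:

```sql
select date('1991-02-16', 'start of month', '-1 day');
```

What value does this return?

1991-01-31

`start of month` rewinds 1991-02-16 to 1991-02-01.
Going back 1 day from 1991-02-01 reaches 1991-01-31 (last day of January, 31 days).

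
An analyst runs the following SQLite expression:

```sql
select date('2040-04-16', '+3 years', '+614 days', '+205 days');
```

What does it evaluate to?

Adding +3 years to 2040-04-16 gives 2043-04-16.
Applying '+614 days' to 2043-04-16: counting 614 days forward gives 2044-12-20.
Applying '+205 days' to 2044-12-20: counting 205 days forward gives 2045-07-13.

2045-07-13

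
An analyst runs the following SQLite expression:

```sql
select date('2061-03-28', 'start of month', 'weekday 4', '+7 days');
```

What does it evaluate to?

`start of month` rewinds 2061-03-28 to 2061-03-01.
`weekday 4` advances to the next Thursday; 2061-03-01 is a Tuesday, so it moves forward to 2061-03-03.
Advancing 7 more days within March lands on 2061-03-10.

2061-03-10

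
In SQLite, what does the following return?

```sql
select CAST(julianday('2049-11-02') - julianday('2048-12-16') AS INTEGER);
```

15 days remain in December 2048 after the 16th (31 − 16).
Full months from January 2049 through October 2049 contribute their day counts.
Then 2 days into November 2049.
Total: 15 + 31 + 28 + 31 + 30 + 31 + 30 + 31 + 31 + 30 + 31 + 2 = 321.

321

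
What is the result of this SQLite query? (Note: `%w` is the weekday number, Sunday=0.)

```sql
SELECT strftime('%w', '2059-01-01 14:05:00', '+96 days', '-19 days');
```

3

First apply '+96 days', '-19 days': 2059-01-01 14:05:00 → 2059-03-19 14:05:00.
2059-03-19 is a Wednesday; with Sunday=0 that is 3.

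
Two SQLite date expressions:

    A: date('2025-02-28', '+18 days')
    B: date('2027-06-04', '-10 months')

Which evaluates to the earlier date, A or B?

A

A = 2025-03-18.
B = 2026-08-04.
A is earlier.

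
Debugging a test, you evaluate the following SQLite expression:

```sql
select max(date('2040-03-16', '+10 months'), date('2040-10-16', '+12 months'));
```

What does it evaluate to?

date('2040-03-16', '+10 months') → 2041-01-16.
date('2040-10-16', '+12 months') → 2041-10-16.
Later of the two is 2041-10-16.

2041-10-16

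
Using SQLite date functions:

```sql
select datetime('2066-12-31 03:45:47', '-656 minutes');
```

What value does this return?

656 minutes = 10h 56m; -656 minutes from 2066-12-31 03:45:47 is 2066-12-30 16:49:47 (crosses midnight).

2066-12-30 16:49:47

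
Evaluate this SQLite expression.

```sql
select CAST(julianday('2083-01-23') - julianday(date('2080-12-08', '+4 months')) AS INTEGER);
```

655

Adding +4 months to 2080-12-08 gives 2081-04-08.
22 days remain in April 2081 after the 8th (30 − 8).
Full months from May 2081 through December 2082 contribute their day counts.
Then 23 days into January 2083.
Total: 22 + 31 + 30 + 31 + 31 + 30 + 31 + 30 + 31 + 31 + 28 + 31 + 30 + 31 + 30 + 31 + 31 + 30 + 31 + 30 + 31 + 23 = 655.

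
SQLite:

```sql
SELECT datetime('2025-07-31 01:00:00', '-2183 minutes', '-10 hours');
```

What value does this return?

2025-07-29 02:37:00

2183 minutes = 36h 23m; -2183 minutes from 2025-07-31 01:00:00 is 2025-07-29 12:37:00 (crosses midnight).
-10 hours from 2025-07-29 12:37:00 is 2025-07-29 02:37:00.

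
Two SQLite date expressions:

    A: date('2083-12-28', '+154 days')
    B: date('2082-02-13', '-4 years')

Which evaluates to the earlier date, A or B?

A = 2084-05-30.
B = 2078-02-13.
B is earlier.

B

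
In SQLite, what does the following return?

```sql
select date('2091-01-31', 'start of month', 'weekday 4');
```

2091-01-04

`start of month` rewinds 2091-01-31 to 2091-01-01.
`weekday 4` advances to the next Thursday; 2091-01-01 is a Monday, so it moves forward to 2091-01-04.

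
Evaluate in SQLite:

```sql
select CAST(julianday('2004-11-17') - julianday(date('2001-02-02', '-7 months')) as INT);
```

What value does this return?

Adding -7 months to 2001-02-02 gives 2000-07-02.
29 days remain in July 2000 after the 2nd (31 − 2).
Full months from August 2000 through October 2004 contribute their day counts.
Then 17 days into November 2004.
Total: 29 + 31 + 30 + 31 + 30 + 31 + 31 + 28 + 31 + 30 + 31 + 30 + 31 + 31 + 30 + 31 + 30 + 31 + 31 + 28 + 31 + 30 + 31 + 30 + 31 + 31 + 30 + 31 + 30 + 31 + 31 + 28 + 31 + 30 + 31 + 30 + 31 + 31 + 30 + 31 + 30 + 31 + 31 + 29 + 31 + 30 + 31 + 30 + 31 + 31 + 30 + 31 + 17 = 1599.

1599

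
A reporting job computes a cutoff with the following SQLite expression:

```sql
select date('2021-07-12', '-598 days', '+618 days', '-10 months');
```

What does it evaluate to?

2020-10-01

Applying '-598 days' to 2021-07-12: counting 598 days back gives 2019-11-22.
Applying '+618 days' to 2019-11-22: counting 618 days forward gives 2021-08-01.
Adding -10 months to 2021-08-01 gives 2020-10-01.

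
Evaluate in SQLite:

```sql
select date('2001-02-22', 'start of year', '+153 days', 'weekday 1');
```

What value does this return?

`start of year` rewinds 2001-02-22 to 2001-01-01.
Applying '+153 days' to 2001-01-01: counting 153 days forward gives 2001-06-03.
`weekday 1` advances to the next Monday; 2001-06-03 is a Sunday, so it moves forward to 2001-06-04.

2001-06-04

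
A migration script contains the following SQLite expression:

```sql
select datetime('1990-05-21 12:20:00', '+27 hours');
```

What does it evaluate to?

1990-05-22 15:20:00

+27 hours from 1990-05-21 12:20:00 is 1990-05-22 15:20:00 (crosses midnight).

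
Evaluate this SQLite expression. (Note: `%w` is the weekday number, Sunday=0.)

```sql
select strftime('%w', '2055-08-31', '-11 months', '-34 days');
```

First apply '-11 months', '-34 days': 2055-08-31 → 2054-08-28.
2054-08-28 is a Friday; with Sunday=0 that is 5.

5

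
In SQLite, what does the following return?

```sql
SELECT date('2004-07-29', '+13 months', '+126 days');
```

2006-01-02

Adding +13 months to 2004-07-29 gives 2005-08-29.
Applying '+126 days' to 2005-08-29: counting 126 days forward gives 2006-01-02.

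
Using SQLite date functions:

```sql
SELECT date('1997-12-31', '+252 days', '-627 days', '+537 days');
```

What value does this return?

Applying '+252 days' to 1997-12-31: counting 252 days forward gives 1998-09-09.
Applying '-627 days' to 1998-09-09: counting 627 days back gives 1996-12-21.
Applying '+537 days' to 1996-12-21: counting 537 days forward gives 1998-06-11.

1998-06-11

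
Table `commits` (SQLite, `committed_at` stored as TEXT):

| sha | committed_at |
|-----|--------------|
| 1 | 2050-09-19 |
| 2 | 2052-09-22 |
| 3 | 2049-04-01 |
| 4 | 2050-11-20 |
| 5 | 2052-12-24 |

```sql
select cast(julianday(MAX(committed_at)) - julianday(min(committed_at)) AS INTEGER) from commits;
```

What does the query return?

MIN = 2049-04-01, MAX = 2052-12-24.
29 days remain in April 2049 after the 1st (30 − 1).
Full months from May 2049 through November 2052 contribute their day counts.
Then 24 days into December 2052.
Total: 29 + 31 + 30 + 31 + 31 + 30 + 31 + 30 + 31 + 31 + 28 + 31 + 30 + 31 + 30 + 31 + 31 + 30 + 31 + 30 + 31 + 31 + 28 + 31 + 30 + 31 + 30 + 31 + 31 + 30 + 31 + 30 + 31 + 31 + 29 + 31 + 30 + 31 + 30 + 31 + 31 + 30 + 31 + 30 + 24 = 1363.

1363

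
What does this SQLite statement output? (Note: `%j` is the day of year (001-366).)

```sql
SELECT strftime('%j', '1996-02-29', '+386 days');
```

080

First apply '+386 days': 1996-02-29 → 1997-03-21.
Day-of-year for 1997-03-21: days since 1997-01-01 inclusive = 80, zero-padded to 080.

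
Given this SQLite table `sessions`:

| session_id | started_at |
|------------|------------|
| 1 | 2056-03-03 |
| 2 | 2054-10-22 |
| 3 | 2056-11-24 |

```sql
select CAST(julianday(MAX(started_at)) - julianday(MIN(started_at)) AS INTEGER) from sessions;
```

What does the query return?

MIN = 2054-10-22, MAX = 2056-11-24.
9 days remain in October 2054 after the 22nd (31 − 22).
Full months from November 2054 through October 2056 contribute their day counts.
Then 24 days into November 2056.
Total: 9 + 30 + 31 + 31 + 28 + 31 + 30 + 31 + 30 + 31 + 31 + 30 + 31 + 30 + 31 + 31 + 29 + 31 + 30 + 31 + 30 + 31 + 31 + 30 + 31 + 24 = 764.

764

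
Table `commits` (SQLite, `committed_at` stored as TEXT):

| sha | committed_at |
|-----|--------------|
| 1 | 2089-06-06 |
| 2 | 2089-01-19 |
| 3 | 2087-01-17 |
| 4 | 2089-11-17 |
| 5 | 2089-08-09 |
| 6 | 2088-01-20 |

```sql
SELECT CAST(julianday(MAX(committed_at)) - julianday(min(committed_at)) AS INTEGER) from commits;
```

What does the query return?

1035

MIN = 2087-01-17, MAX = 2089-11-17.
14 days remain in January 2087 after the 17th (31 − 17).
Full months from February 2087 through October 2089 contribute their day counts.
Then 17 days into November 2089.
Total: 14 + 28 + 31 + 30 + 31 + 30 + 31 + 31 + 30 + 31 + 30 + 31 + 31 + 29 + 31 + 30 + 31 + 30 + 31 + 31 + 30 + 31 + 30 + 31 + 31 + 28 + 31 + 30 + 31 + 30 + 31 + 31 + 30 + 31 + 17 = 1035.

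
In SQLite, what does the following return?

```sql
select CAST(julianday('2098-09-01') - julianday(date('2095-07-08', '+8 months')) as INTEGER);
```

907

Adding +8 months to 2095-07-08 gives 2096-03-08.
23 days remain in March 2096 after the 8th (31 − 8).
Full months from April 2096 through August 2098 contribute their day counts.
Then 1 day into September 2098.
Total: 23 + 30 + 31 + 30 + 31 + 31 + 30 + 31 + 30 + 31 + 31 + 28 + 31 + 30 + 31 + 30 + 31 + 31 + 30 + 31 + 30 + 31 + 31 + 28 + 31 + 30 + 31 + 30 + 31 + 31 + 1 = 907.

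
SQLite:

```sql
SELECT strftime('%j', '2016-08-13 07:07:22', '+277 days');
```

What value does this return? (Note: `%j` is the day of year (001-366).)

137

First apply '+277 days': 2016-08-13 07:07:22 → 2017-05-17 07:07:22.
Day-of-year for 2017-05-17: days since 2017-01-01 inclusive = 137, zero-padded to 137.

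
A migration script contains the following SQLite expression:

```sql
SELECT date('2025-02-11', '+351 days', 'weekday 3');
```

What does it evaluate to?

2026-01-28

Applying '+351 days' to 2025-02-11: counting 351 days forward gives 2026-01-28.
`weekday 3` advances to the next Wednesday; 2026-01-28 is already a Wednesday, so it stays at 2026-01-28.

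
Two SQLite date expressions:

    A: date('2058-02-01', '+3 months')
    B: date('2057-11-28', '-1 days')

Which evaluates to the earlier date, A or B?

B

A = 2058-05-01.
B = 2057-11-27.
B is earlier.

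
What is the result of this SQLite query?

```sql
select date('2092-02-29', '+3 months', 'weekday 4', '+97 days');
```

2092-09-03

Adding +3 months to 2092-02-29 gives 2092-05-29.
`weekday 4` advances to the next Thursday; 2092-05-29 is already a Thursday, so it stays at 2092-05-29.
Applying '+97 days' to 2092-05-29: counting 97 days forward gives 2092-09-03.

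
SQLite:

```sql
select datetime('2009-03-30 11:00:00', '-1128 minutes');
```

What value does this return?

2009-03-29 16:12:00

1128 minutes = 18h 48m; -1128 minutes from 2009-03-30 11:00:00 is 2009-03-29 16:12:00 (crosses midnight).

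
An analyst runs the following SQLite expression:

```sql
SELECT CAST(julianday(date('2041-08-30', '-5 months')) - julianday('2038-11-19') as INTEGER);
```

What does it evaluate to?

Adding -5 months to 2041-08-30 gives 2041-03-30.
11 days remain in November 2038 after the 19th (30 − 19).
Full months from December 2038 through February 2041 contribute their day counts.
Then 30 days into March 2041.
Total: 11 + 31 + 31 + 28 + 31 + 30 + 31 + 30 + 31 + 31 + 30 + 31 + 30 + 31 + 31 + 29 + 31 + 30 + 31 + 30 + 31 + 31 + 30 + 31 + 30 + 31 + 31 + 28 + 30 = 862.

862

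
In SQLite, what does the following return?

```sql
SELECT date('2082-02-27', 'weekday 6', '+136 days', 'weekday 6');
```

2082-07-18

`weekday 6` advances to the next Saturday; 2082-02-27 is a Friday, so it moves forward to 2082-02-28.
Applying '+136 days' to 2082-02-28: counting 136 days forward gives 2082-07-14.
`weekday 6` advances to the next Saturday; 2082-07-14 is a Tuesday, so it moves forward to 2082-07-18.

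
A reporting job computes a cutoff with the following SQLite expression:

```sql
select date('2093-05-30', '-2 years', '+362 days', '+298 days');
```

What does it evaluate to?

2093-03-20

Adding -2 years to 2093-05-30 gives 2091-05-30.
Applying '+362 days' to 2091-05-30: counting 362 days forward gives 2092-05-26.
Applying '+298 days' to 2092-05-26: counting 298 days forward gives 2093-03-20.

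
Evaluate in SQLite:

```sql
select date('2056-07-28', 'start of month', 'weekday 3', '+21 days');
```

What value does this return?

2056-07-26

`start of month` rewinds 2056-07-28 to 2056-07-01.
`weekday 3` advances to the next Wednesday; 2056-07-01 is a Saturday, so it moves forward to 2056-07-05.
Advancing 21 more days within July lands on 2056-07-26.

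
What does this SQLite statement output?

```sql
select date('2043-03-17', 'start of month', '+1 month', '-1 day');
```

`start of month` rewinds 2043-03-17 to 2043-03-01.
Adding +1 month to 2043-03-01 gives 2043-04-01.
Going back 1 day from 2043-04-01 reaches 2043-03-31 (last day of March, 31 days).

2043-03-31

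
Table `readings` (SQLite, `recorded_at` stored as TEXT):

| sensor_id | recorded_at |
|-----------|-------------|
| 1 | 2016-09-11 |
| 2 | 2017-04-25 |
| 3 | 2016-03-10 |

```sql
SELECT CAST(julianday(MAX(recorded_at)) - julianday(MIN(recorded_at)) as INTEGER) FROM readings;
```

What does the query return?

411

MIN = 2016-03-10, MAX = 2017-04-25.
21 days remain in March 2016 after the 10th (31 − 10).
Full months from April 2016 through March 2017 contribute their day counts.
Then 25 days into April 2017.
Total: 21 + 30 + 31 + 30 + 31 + 31 + 30 + 31 + 30 + 31 + 31 + 28 + 31 + 25 = 411.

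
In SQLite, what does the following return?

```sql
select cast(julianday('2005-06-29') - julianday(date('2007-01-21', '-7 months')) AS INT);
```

Adding -7 months to 2007-01-21 gives 2006-06-21.
1 day remains in June 2005 after the 29th (30 − 29).
Full months from July 2005 through May 2006 contribute their day counts.
Then 21 days into June 2006.
Total: 1 + 31 + 31 + 30 + 31 + 30 + 31 + 31 + 28 + 31 + 30 + 31 + 21 = 357.
The subtraction is earlier − later, so the result is −357 → -357.

-357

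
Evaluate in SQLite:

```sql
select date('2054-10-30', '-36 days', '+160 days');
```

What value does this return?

Going back 30 days from 2054-10-30 reaches 2054-09-30 (last day of September, 30 days).
Going back 6 days within September lands on 2054-09-24.
Applying '+160 days' to 2054-09-24: counting 160 days forward gives 2055-03-03.

2055-03-03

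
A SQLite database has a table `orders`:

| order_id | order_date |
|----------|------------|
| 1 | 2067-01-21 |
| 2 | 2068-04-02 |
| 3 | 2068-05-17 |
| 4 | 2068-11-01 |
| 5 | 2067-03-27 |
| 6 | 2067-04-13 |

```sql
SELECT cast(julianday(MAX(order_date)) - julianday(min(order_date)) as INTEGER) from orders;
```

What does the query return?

650

MIN = 2067-01-21, MAX = 2068-11-01.
10 days remain in January 2067 after the 21st (31 − 21).
Full months from February 2067 through October 2068 contribute their day counts.
Then 1 day into November 2068.
Total: 10 + 28 + 31 + 30 + 31 + 30 + 31 + 31 + 30 + 31 + 30 + 31 + 31 + 29 + 31 + 30 + 31 + 30 + 31 + 31 + 30 + 31 + 1 = 650.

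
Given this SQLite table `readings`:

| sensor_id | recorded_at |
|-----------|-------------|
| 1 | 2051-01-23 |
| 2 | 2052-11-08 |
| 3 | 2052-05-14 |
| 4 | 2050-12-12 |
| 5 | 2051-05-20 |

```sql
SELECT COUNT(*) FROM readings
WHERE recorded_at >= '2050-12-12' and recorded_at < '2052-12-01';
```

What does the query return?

5

Rows in [2050-12-12, 2052-12-01): 2051-01-23, 2052-11-08, 2052-05-14, 2050-12-12, 2051-05-20 → 5 rows.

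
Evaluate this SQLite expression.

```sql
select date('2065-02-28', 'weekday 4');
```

2065-03-05

`weekday 4` advances to the next Thursday; 2065-02-28 is a Saturday, so it moves forward to 2065-03-05.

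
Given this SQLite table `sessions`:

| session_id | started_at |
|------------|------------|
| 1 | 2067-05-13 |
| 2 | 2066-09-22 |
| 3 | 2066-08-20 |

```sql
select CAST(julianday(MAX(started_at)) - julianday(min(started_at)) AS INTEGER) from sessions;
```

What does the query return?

266

MIN = 2066-08-20, MAX = 2067-05-13.
11 days remain in August 2066 after the 20th (31 − 20).
Full months from September 2066 through April 2067 contribute their day counts.
Then 13 days into May 2067.
Total: 11 + 30 + 31 + 30 + 31 + 31 + 28 + 31 + 30 + 13 = 266.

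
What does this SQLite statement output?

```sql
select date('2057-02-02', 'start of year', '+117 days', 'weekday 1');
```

`start of year` rewinds 2057-02-02 to 2057-01-01.
Applying '+117 days' to 2057-01-01: counting 117 days forward gives 2057-04-28.
`weekday 1` advances to the next Monday; 2057-04-28 is a Saturday, so it moves forward to 2057-04-30.

2057-04-30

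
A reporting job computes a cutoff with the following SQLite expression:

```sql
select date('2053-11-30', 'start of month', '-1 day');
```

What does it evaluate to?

2053-10-31

`start of month` rewinds 2053-11-30 to 2053-11-01.
Going back 1 day from 2053-11-01 reaches 2053-10-31 (last day of October, 31 days).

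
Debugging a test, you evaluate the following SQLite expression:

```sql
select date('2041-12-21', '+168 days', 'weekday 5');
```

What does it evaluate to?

2042-06-13

Applying '+168 days' to 2041-12-21: counting 168 days forward gives 2042-06-07.
`weekday 5` advances to the next Friday; 2042-06-07 is a Saturday, so it moves forward to 2042-06-13.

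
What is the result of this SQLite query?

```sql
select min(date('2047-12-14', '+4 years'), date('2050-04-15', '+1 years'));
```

date('2047-12-14', '+4 years') → 2051-12-14.
date('2050-04-15', '+1 years') → 2051-04-15.
Earlier of the two is 2051-04-15.

2051-04-15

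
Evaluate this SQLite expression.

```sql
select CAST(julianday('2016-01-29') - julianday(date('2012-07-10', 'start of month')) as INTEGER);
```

`start of month` rewinds 2012-07-10 to 2012-07-01.
30 days remain in July 2012 after the 1st (31 − 1).
Full months from August 2012 through December 2015 contribute their day counts.
Then 29 days into January 2016.
Total: 30 + 31 + 30 + 31 + 30 + 31 + 31 + 28 + 31 + 30 + 31 + 30 + 31 + 31 + 30 + 31 + 30 + 31 + 31 + 28 + 31 + 30 + 31 + 30 + 31 + 31 + 30 + 31 + 30 + 31 + 31 + 28 + 31 + 30 + 31 + 30 + 31 + 31 + 30 + 31 + 30 + 31 + 29 = 1307.

1307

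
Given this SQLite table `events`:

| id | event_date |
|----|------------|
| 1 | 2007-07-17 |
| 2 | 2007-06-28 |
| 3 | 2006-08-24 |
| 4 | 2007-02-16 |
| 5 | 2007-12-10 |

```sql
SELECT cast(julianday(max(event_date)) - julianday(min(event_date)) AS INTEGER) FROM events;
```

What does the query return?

MIN = 2006-08-24, MAX = 2007-12-10.
7 days remain in August 2006 after the 24th (31 − 24).
Full months from September 2006 through November 2007 contribute their day counts.
Then 10 days into December 2007.
Total: 7 + 30 + 31 + 30 + 31 + 31 + 28 + 31 + 30 + 31 + 30 + 31 + 31 + 30 + 31 + 30 + 10 = 473.

473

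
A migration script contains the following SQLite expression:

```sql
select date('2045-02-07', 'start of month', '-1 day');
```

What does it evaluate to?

2045-01-31

`start of month` rewinds 2045-02-07 to 2045-02-01.
Going back 1 day from 2045-02-01 reaches 2045-01-31 (last day of January, 31 days).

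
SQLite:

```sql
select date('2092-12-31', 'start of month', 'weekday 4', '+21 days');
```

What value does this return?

`start of month` rewinds 2092-12-31 to 2092-12-01.
`weekday 4` advances to the next Thursday; 2092-12-01 is a Monday, so it moves forward to 2092-12-04.
Advancing 21 more days within December lands on 2092-12-25.

2092-12-25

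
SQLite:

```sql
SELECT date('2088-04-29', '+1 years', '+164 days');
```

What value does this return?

Adding +1 year to 2088-04-29 gives 2089-04-29.
Applying '+164 days' to 2089-04-29: counting 164 days forward gives 2089-10-10.

2089-10-10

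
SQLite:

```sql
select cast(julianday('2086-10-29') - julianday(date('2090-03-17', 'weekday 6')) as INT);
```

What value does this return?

`weekday 6` advances to the next Saturday; 2090-03-17 is a Friday, so it moves forward to 2090-03-18.
2 days remain in October 2086 after the 29th (31 − 29).
Full months from November 2086 through February 2090 contribute their day counts.
Then 18 days into March 2090.
Total: 2 + 30 + 31 + 31 + 28 + 31 + 30 + 31 + 30 + 31 + 31 + 30 + 31 + 30 + 31 + 31 + 29 + 31 + 30 + 31 + 30 + 31 + 31 + 30 + 31 + 30 + 31 + 31 + 28 + 31 + 30 + 31 + 30 + 31 + 31 + 30 + 31 + 30 + 31 + 31 + 28 + 18 = 1236.
The subtraction is earlier − later, so the result is −1236 → -1236.

-1236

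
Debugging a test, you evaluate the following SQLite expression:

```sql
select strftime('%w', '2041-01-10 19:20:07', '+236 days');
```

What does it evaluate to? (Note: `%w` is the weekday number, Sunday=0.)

2

First apply '+236 days': 2041-01-10 19:20:07 → 2041-09-03 19:20:07.
2041-09-03 is a Tuesday; with Sunday=0 that is 2.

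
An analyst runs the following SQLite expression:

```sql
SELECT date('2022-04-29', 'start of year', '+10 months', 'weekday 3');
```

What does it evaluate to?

`start of year` rewinds 2022-04-29 to 2022-01-01.
Adding +10 months to 2022-01-01 gives 2022-11-01.
`weekday 3` advances to the next Wednesday; 2022-11-01 is a Tuesday, so it moves forward to 2022-11-02.

2022-11-02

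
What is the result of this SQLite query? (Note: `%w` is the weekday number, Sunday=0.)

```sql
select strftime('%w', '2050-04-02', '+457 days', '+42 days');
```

First apply '+457 days', '+42 days': 2050-04-02 → 2051-08-14.
2051-08-14 is a Monday; with Sunday=0 that is 1.

1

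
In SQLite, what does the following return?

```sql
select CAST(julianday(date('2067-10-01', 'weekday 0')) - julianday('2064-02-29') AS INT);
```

`weekday 0` advances to the next Sunday; 2067-10-01 is a Saturday, so it moves forward to 2067-10-02.
0 days remain in February 2064 after the 29th (29 − 29).
Full months from March 2064 through September 2067 contribute their day counts.
Then 2 days into October 2067.
Total: 0 + 31 + 30 + 31 + 30 + 31 + 31 + 30 + 31 + 30 + 31 + 31 + 28 + 31 + 30 + 31 + 30 + 31 + 31 + 30 + 31 + 30 + 31 + 31 + 28 + 31 + 30 + 31 + 30 + 31 + 31 + 30 + 31 + 30 + 31 + 31 + 28 + 31 + 30 + 31 + 30 + 31 + 31 + 30 + 2 = 1311.

1311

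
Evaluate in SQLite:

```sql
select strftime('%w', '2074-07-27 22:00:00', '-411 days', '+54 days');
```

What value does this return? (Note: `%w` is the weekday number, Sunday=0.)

5

First apply '-411 days', '+54 days': 2074-07-27 22:00:00 → 2073-08-04 22:00:00.
2073-08-04 is a Friday; with Sunday=0 that is 5.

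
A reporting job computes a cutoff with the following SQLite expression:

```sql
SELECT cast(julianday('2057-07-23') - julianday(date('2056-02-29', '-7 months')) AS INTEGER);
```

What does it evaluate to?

Adding -7 months to 2056-02-29 gives 2055-07-29.
2 days remain in July 2055 after the 29th (31 − 29).
Full months from August 2055 through June 2057 contribute their day counts.
Then 23 days into July 2057.
Total: 2 + 31 + 30 + 31 + 30 + 31 + 31 + 29 + 31 + 30 + 31 + 30 + 31 + 31 + 30 + 31 + 30 + 31 + 31 + 28 + 31 + 30 + 31 + 30 + 23 = 725.

725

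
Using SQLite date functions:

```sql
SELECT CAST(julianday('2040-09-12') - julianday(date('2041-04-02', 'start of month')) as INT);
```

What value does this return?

`start of month` rewinds 2041-04-02 to 2041-04-01.
18 days remain in September 2040 after the 12th (30 − 12).
Full months from October 2040 through March 2041 contribute their day counts.
Then 1 day into April 2041.
Total: 18 + 31 + 30 + 31 + 31 + 28 + 31 + 1 = 201.
The subtraction is earlier − later, so the result is −201 → -201.

-201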